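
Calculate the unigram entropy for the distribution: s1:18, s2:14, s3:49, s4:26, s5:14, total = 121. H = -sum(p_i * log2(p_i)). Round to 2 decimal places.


Computing entropy H = -sum(p_i * log2(p_i)):
  s1: p = 18/121 = 0.1488, -p*log2(p) = 0.4089
  s2: p = 14/121 = 0.1157, -p*log2(p) = 0.3600
  s3: p = 49/121 = 0.4050, -p*log2(p) = 0.5281
  s4: p = 26/121 = 0.2149, -p*log2(p) = 0.4767
  s5: p = 14/121 = 0.1157, -p*log2(p) = 0.3600
H = sum of terms = 2.1337
Rounded to 2 decimals: 2.13

2.13


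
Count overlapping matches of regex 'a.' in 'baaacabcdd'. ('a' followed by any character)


Pattern: a. means 'a' followed by any character.
Scanning 'baaacabcdd' position-by-position:
  Pos 0: window 'ba' -> no
  Pos 1: window 'aa' -> MATCH
  Pos 2: window 'aa' -> MATCH
  Pos 3: window 'ac' -> MATCH
  Pos 4: window 'ca' -> no
  Pos 5: window 'ab' -> MATCH
  Pos 6: window 'bc' -> no
  Pos 7: window 'cd' -> no
  Pos 8: window 'dd' -> no
  Pos 9: window 'd' -> no
Total matches: 4

4


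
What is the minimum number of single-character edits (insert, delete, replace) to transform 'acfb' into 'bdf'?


Building DP table for s1='acfb' (len 4) and s2='bdf' (len 3):
       b  d  f
    0  1  2  3
  a 1  1  2  3
  c 2  2  2  3
  f 3  3  3  2
  b 4  3  4  3
Edit distance = dp[4][3] = 3

3


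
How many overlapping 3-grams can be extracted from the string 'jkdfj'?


String 'jkdfj' has length L = 5.
Number of overlapping n-grams = L - n + 1
Substituting: 5 - 3 + 1 = 3

3


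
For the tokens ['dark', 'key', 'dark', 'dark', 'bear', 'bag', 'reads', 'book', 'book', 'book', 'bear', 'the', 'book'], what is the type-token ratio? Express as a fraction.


Tokens: 13
Unique types: ('bag', 'bear', 'book', 'dark', 'key', 'reads', 'the') = 7
TTR = 7/13
Already in lowest terms.

7/13


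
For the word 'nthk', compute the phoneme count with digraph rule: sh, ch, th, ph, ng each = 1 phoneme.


Parsing 'nthk' greedily, digraphs first:
  'n' -> consonant phoneme (phonemes so far: 1)
  'th' -> digraph (1 consonant phoneme) (phonemes so far: 2)
  'k' -> consonant phoneme (phonemes so far: 3)
Total phonemes: 3

3


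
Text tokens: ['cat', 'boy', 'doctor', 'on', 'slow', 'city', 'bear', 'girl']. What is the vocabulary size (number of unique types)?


Listing all tokens and tracking unique types:
  Token 1: 'cat' -> NEW (unique so far: 1)
  Token 2: 'boy' -> NEW (unique so far: 2)
  Token 3: 'doctor' -> NEW (unique so far: 3)
  Token 4: 'on' -> NEW (unique so far: 4)
  Token 5: 'slow' -> NEW (unique so far: 5)
  Token 6: 'city' -> NEW (unique so far: 6)
  Token 7: 'bear' -> NEW (unique so far: 7)
  Token 8: 'girl' -> NEW (unique so far: 8)
Unique types: ('bear', 'boy', 'cat', 'city', 'doctor', 'girl', 'on', 'slow')
Vocabulary size: 8

8


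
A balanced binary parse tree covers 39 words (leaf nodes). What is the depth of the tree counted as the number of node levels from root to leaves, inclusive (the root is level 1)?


In a balanced binary tree with n leaves the deepest leaf is ceil(log2(n)) edges below the root,
so counting node levels inclusive of root and leaves gives ceil(log2(n)) + 1 levels.
log2(39) = 5.2854
ceil(5.2854) = 6
levels = 6 + 1 = 7

7


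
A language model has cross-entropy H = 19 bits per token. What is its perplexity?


Perplexity formula: PP = 2^H
H = 19
PP = 2^19
PP = 2^19 = 524288

524288


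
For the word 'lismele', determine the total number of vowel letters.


Scanning each character of 'lismele':
  Position 1: 'l' -> consonant (running count: 0)
  Position 2: 'i' -> vowel (running count: 1)
  Position 3: 's' -> consonant (running count: 1)
  Position 4: 'm' -> consonant (running count: 1)
  Position 5: 'e' -> vowel (running count: 2)
  Position 6: 'l' -> consonant (running count: 2)
  Position 7: 'e' -> vowel (running count: 3)
Total vowels: 3

3


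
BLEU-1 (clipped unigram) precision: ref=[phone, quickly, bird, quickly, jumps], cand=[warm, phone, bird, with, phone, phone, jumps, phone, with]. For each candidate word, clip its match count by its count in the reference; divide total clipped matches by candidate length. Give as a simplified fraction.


Reference word counts: {'bird': 1, 'jumps': 1, 'phone': 1, 'quickly': 2}
Checking each candidate word (with clipping):
  'warm' -> not in reference -> no match (matches: 0)
  'phone' -> in reference (ref count 1, used 1/1) -> match (matches: 1)
  'bird' -> in reference (ref count 1, used 1/1) -> match (matches: 2)
  'with' -> not in reference -> no match (matches: 2)
  'phone' -> ref count 1 already used up (1/1) -> clipped, no match (matches: 2)
  'phone' -> ref count 1 already used up (1/1) -> clipped, no match (matches: 2)
  'jumps' -> in reference (ref count 1, used 1/1) -> match (matches: 3)
  'phone' -> ref count 1 already used up (1/1) -> clipped, no match (matches: 3)
  'with' -> not in reference -> no match (matches: 3)
Clipped matches: 3, Candidate length: 9
Precision = 3/9 = 1/3

1/3


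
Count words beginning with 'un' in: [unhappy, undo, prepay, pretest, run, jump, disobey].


Checking each word for prefix 'un':
  'unhappy' -> YES, starts with 'un' (count: 1)
  'undo' -> YES, starts with 'un' (count: 2)
  'prepay' -> no (count: 2)
  'pretest' -> no (count: 2)
  'run' -> no (count: 2)
  'jump' -> no (count: 2)
  'disobey' -> no (count: 2)
Total with prefix 'un': 2

2


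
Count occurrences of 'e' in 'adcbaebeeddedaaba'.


Scanning 'adcbaebeeddedaaba' for 'e':
  Position 5: 'e' -> MATCH (count: 1)
  Position 7: 'e' -> MATCH (count: 2)
  Position 8: 'e' -> MATCH (count: 3)
  Position 11: 'e' -> MATCH (count: 4)
Total occurrences of 'e': 4

4


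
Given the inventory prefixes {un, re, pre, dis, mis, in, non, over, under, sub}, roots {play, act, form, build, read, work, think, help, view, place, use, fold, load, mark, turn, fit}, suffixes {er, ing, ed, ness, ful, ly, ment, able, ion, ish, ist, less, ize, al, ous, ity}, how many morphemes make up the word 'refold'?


Segmenting 'refold' against the inventory:
  're' -> prefix (morpheme 1)
  'fold' -> root (morpheme 2)
Total morphemes: 2

2


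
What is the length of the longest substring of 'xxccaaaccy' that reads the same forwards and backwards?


Scanning 'xxccaaaccy' for palindromic substrings.
Substring at positions 2-8: 'ccaaacc'.
Check: reverse('ccaaacc') = 'ccaaacc' -> palindrome confirmed.
Neighbouring characters ('x' / 'y') break symmetry, so it cannot extend further.
No longer palindromic substring exists; longest length = 7

7


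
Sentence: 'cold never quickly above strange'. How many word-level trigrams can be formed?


Word trigrams from [5] words:
  Trigram 1: (cold never quickly)
  Trigram 2: (never quickly above)
  Trigram 3: (quickly above strange)
Total word trigrams: 5 - 2 = 3

3


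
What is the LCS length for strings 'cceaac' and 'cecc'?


DP table for LCS of 'cceaac' and 'cecc':
       c  e  c  c
    0  0  0  0  0
  c 0  1  1  1  1
  c 0  1  1  2  2
  e 0  1  2  2  2
  a 0  1  2  2  2
  a 0  1  2  2  2
  c 0  1  2  3  3
LCS: 'ccc'
LCS length = 3

3


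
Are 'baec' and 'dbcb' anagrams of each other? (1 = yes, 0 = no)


Sort characters of 'baec': 'abce'
Sort characters of 'dbcb': 'bbcd'
Sorted forms differ -> they are NOT anagrams
Result: 0

0


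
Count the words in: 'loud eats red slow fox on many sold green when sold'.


Counting words by splitting on spaces:
  Word 1: 'loud'
  Word 2: 'eats'
  Word 3: 'red'
  Word 4: 'slow'
  Word 5: 'fox'
  Word 6: 'on'
  Word 7: 'many'
  Word 8: 'sold'
  Word 9: 'green'
  Word 10: 'when'
  Word 11: 'sold'
Total words: 11

11


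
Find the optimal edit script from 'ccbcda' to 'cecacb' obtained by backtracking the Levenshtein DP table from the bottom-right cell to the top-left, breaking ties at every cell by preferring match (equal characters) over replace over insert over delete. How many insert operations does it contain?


Edit distance = 4. Backtracking from cell (6, 6) with preference match > replace > insert > delete,
then listing the resulting alignment 'ccbcda' -> 'cecacb' left to right:
  Step 1: keep 'c'
  Step 2: insert 'e' [insertion #1]
  Step 3: keep 'c'
  Step 4: replace b->a
  Step 5: keep 'c'
  Step 6: delete 'd'
  Step 7: replace a->b
Total insertions: 1

1


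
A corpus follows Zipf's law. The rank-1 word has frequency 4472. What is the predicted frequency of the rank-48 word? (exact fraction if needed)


Zipf's law: freq(rank) = f1 / rank
f1 = 4472, rank = 48
freq = 4472 / 48
GCD(4472, 48) = 8
Simplified: 559/6

559/6


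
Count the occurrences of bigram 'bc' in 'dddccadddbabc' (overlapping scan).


Scanning 'dddccadddbabc' for bigram 'bc':
  Position 0: 'dd' -> no
  Position 1: 'dd' -> no
  Position 2: 'dc' -> no
  Position 3: 'cc' -> no
  Position 4: 'ca' -> no
  Position 5: 'ad' -> no
  Position 6: 'dd' -> no
  Position 7: 'dd' -> no
  Position 8: 'db' -> no
  Position 9: 'ba' -> no
  Position 10: 'ab' -> no
  Position 11: 'bc' -> MATCH
Total matches: 1

1


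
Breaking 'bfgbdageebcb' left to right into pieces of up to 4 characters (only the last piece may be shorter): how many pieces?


'bfgbdageebcb' has 12 characters.
Chunking with max size 4:
  Chunk 1: 'bfgb' (positions 0-3)
  Chunk 2: 'dage' (positions 4-7)
  Chunk 3: 'ebcb' (positions 8-11)
Total chunks: ceil(12 / 4) = 3

3


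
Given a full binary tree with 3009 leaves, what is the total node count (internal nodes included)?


Leaf nodes (terminals): 3009
Internal nodes = n - 1 = 3009 - 1 = 3008
Total = leaves + internal = 3009 + 3008 = 6017

6017


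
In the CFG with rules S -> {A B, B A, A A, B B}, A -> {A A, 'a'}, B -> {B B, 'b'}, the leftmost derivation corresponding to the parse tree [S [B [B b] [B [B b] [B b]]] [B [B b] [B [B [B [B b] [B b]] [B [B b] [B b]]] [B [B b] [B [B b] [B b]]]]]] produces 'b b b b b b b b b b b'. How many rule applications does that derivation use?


Every bracketed nonterminal node [X ...] in the tree is produced by exactly one rule application.
Reading the tree off as a leftmost derivation:
  Step 1: S  =>  B B   (applied S -> B B)
  Step 2: B B  =>  B B B   (applied B -> B B)
  Step 3: B B B  =>  b B B   (applied B -> b)
  Step 4: b B B  =>  b B B B   (applied B -> B B)
  Step 5: b B B B  =>  b b B B   (applied B -> b)
  Step 6: b b B B  =>  b b b B   (applied B -> b)
  Step 7: b b b B  =>  b b b B B   (applied B -> B B)
  Step 8: b b b B B  =>  b b b b B   (applied B -> b)
  Step 9: b b b b B  =>  b b b b B B   (applied B -> B B)
  Step 10: b b b b B B  =>  b b b b B B B   (applied B -> B B)
  Step 11: b b b b B B B  =>  b b b b B B B B   (applied B -> B B)
  Step 12: b b b b B B B B  =>  b b b b b B B B   (applied B -> b)
  Step 13: b b b b b B B B  =>  b b b b b b B B   (applied B -> b)
  Step 14: b b b b b b B B  =>  b b b b b b B B B   (applied B -> B B)
  Step 15: b b b b b b B B B  =>  b b b b b b b B B   (applied B -> b)
  Step 16: b b b b b b b B B  =>  b b b b b b b b B   (applied B -> b)
  Step 17: b b b b b b b b B  =>  b b b b b b b b B B   (applied B -> B B)
  Step 18: b b b b b b b b B B  =>  b b b b b b b b b B   (applied B -> b)
  Step 19: b b b b b b b b b B  =>  b b b b b b b b b B B   (applied B -> B B)
  Step 20: b b b b b b b b b B B  =>  b b b b b b b b b b B   (applied B -> b)
  Step 21: b b b b b b b b b b B  =>  b b b b b b b b b b b   (applied B -> b)
Final yield: b b b b b b b b b b b
Total rewrite steps: 21

21


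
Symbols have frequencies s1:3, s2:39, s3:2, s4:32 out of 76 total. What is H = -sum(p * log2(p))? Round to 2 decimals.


Computing entropy H = -sum(p_i * log2(p_i)):
  s1: p = 3/76 = 0.0395, -p*log2(p) = 0.1841
  s2: p = 39/76 = 0.5132, -p*log2(p) = 0.4939
  s3: p = 2/76 = 0.0263, -p*log2(p) = 0.1381
  s4: p = 32/76 = 0.4211, -p*log2(p) = 0.5254
H = sum of terms = 1.3415
Rounded to 2 decimals: 1.34

1.34


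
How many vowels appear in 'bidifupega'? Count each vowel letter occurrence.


Scanning each character of 'bidifupega':
  Position 1: 'b' -> consonant (running count: 0)
  Position 2: 'i' -> vowel (running count: 1)
  Position 3: 'd' -> consonant (running count: 1)
  Position 4: 'i' -> vowel (running count: 2)
  Position 5: 'f' -> consonant (running count: 2)
  Position 6: 'u' -> vowel (running count: 3)
  Position 7: 'p' -> consonant (running count: 3)
  Position 8: 'e' -> vowel (running count: 4)
  Position 9: 'g' -> consonant (running count: 4)
  Position 10: 'a' -> vowel (running count: 5)
Total vowels: 5

5


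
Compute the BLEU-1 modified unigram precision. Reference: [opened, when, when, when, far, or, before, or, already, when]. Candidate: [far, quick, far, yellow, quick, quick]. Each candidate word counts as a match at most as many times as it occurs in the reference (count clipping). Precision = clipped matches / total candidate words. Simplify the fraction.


Reference word counts: {'already': 1, 'before': 1, 'far': 1, 'opened': 1, 'or': 2, 'when': 4}
Checking each candidate word (with clipping):
  'far' -> in reference (ref count 1, used 1/1) -> match (matches: 1)
  'quick' -> not in reference -> no match (matches: 1)
  'far' -> ref count 1 already used up (1/1) -> clipped, no match (matches: 1)
  'yellow' -> not in reference -> no match (matches: 1)
  'quick' -> not in reference -> no match (matches: 1)
  'quick' -> not in reference -> no match (matches: 1)
Clipped matches: 1, Candidate length: 6
Precision = 1/6

1/6


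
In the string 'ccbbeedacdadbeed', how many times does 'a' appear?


Scanning 'ccbbeedacdadbeed' for 'a':
  Position 7: 'a' -> MATCH (count: 1)
  Position 10: 'a' -> MATCH (count: 2)
Total occurrences of 'a': 2

2


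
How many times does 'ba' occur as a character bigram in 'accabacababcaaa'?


Scanning 'accabacababcaaa' for bigram 'ba':
  Position 0: 'ac' -> no
  Position 1: 'cc' -> no
  Position 2: 'ca' -> no
  Position 3: 'ab' -> no
  Position 4: 'ba' -> MATCH
  Position 5: 'ac' -> no
  Position 6: 'ca' -> no
  Position 7: 'ab' -> no
  Position 8: 'ba' -> MATCH
  Position 9: 'ab' -> no
  Position 10: 'bc' -> no
  Position 11: 'ca' -> no
  Position 12: 'aa' -> no
  Position 13: 'aa' -> no
Total matches: 2

2


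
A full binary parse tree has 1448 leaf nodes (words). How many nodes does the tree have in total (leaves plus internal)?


Leaf nodes (terminals): 1448
Internal nodes = n - 1 = 1448 - 1 = 1447
Total = leaves + internal = 1448 + 1447 = 2895

2895


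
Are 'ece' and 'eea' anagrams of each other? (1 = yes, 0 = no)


Sort characters of 'ece': 'cee'
Sort characters of 'eea': 'aee'
Sorted forms differ -> they are NOT anagrams
Result: 0

0


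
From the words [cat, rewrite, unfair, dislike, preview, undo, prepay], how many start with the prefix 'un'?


Checking each word for prefix 'un':
  'cat' -> no (count: 0)
  'rewrite' -> no (count: 0)
  'unfair' -> YES, starts with 'un' (count: 1)
  'dislike' -> no (count: 1)
  'preview' -> no (count: 1)
  'undo' -> YES, starts with 'un' (count: 2)
  'prepay' -> no (count: 2)
Total with prefix 'un': 2

2


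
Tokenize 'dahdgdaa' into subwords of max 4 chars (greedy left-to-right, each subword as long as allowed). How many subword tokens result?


'dahdgdaa' has 8 characters.
Chunking with max size 4:
  Chunk 1: 'dahd' (positions 0-3)
  Chunk 2: 'gdaa' (positions 4-7)
Total chunks: ceil(8 / 4) = 2

2


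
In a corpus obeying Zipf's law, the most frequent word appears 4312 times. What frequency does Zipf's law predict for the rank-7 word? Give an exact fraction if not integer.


Zipf's law: freq(rank) = f1 / rank
f1 = 4312, rank = 7
freq = 4312 / 7
= 616

616


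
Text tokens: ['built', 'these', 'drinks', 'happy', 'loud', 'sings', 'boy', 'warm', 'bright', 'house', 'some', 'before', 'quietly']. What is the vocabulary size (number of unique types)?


Listing all tokens and tracking unique types:
  Token 1: 'built' -> NEW (unique so far: 1)
  Token 2: 'these' -> NEW (unique so far: 2)
  Token 3: 'drinks' -> NEW (unique so far: 3)
  Token 4: 'happy' -> NEW (unique so far: 4)
  Token 5: 'loud' -> NEW (unique so far: 5)
  Token 6: 'sings' -> NEW (unique so far: 6)
  Token 7: 'boy' -> NEW (unique so far: 7)
  Token 8: 'warm' -> NEW (unique so far: 8)
  Token 9: 'bright' -> NEW (unique so far: 9)
  Token 10: 'house' -> NEW (unique so far: 10)
  Token 11: 'some' -> NEW (unique so far: 11)
  Token 12: 'before' -> NEW (unique so far: 12)
  Token 13: 'quietly' -> NEW (unique so far: 13)
Unique types: ('before', 'boy', 'bright', 'built', 'drinks', 'happy', 'house', 'loud', 'quietly', 'sings', 'some', 'these', 'warm')
Vocabulary size: 13

13


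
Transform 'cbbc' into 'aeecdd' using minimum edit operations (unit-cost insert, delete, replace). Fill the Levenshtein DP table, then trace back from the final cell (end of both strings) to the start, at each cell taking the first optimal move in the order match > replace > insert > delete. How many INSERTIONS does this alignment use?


Edit distance = 5. Backtracking from cell (4, 6) with preference match > replace > insert > delete,
then listing the resulting alignment 'cbbc' -> 'aeecdd' left to right:
  Step 1: replace c->a
  Step 2: replace b->e
  Step 3: replace b->e
  Step 4: keep 'c'
  Step 5: insert 'd' [insertion #1]
  Step 6: insert 'd' [insertion #2]
Total insertions: 2

2


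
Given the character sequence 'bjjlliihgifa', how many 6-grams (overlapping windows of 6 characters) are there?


String 'bjjlliihgifa' has length L = 12.
Number of overlapping n-grams = L - n + 1
Substituting: 12 - 6 + 1 = 7

7


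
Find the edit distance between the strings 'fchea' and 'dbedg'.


Building DP table for s1='fchea' (len 5) and s2='dbedg' (len 5):
       d  b  e  d  g
    0  1  2  3  4  5
  f 1  1  2  3  4  5
  c 2  2  2  3  4  5
  h 3  3  3  3  4  5
  e 4  4  4  3  4  5
  a 5  5  5  4  4  5
Edit distance = dp[5][5] = 5

5


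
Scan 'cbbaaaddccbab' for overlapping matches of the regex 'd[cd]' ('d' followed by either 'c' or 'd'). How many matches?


Pattern: d[cd] means 'd' followed by either 'c' or 'd'.
Scanning 'cbbaaaddccbab' position-by-position:
  Pos 0: window 'cb' -> no
  Pos 1: window 'bb' -> no
  Pos 2: window 'ba' -> no
  Pos 3: window 'aa' -> no
  Pos 4: window 'aa' -> no
  Pos 5: window 'ad' -> no
  Pos 6: window 'dd' -> MATCH
  Pos 7: window 'dc' -> MATCH
  Pos 8: window 'cc' -> no
  Pos 9: window 'cb' -> no
  Pos 10: window 'ba' -> no
  Pos 11: window 'ab' -> no
  Pos 12: window 'b' -> no
Total matches: 2

2


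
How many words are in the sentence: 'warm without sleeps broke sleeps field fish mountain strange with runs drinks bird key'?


Counting words by splitting on spaces:
  Word 1: 'warm'
  Word 2: 'without'
  Word 3: 'sleeps'
  Word 4: 'broke'
  Word 5: 'sleeps'
  Word 6: 'field'
  Word 7: 'fish'
  Word 8: 'mountain'
  Word 9: 'strange'
  Word 10: 'with'
  Word 11: 'runs'
  Word 12: 'drinks'
  Word 13: 'bird'
  Word 14: 'key'
Total words: 14

14


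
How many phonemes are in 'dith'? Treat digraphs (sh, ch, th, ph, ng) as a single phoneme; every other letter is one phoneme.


Parsing 'dith' greedily, digraphs first:
  'd' -> consonant phoneme (phonemes so far: 1)
  'i' -> vowel phoneme (phonemes so far: 2)
  'th' -> digraph (1 consonant phoneme) (phonemes so far: 3)
Total phonemes: 3

3


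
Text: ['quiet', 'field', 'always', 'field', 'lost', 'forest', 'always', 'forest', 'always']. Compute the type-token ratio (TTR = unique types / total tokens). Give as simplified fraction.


Tokens: 9
Unique types: ('always', 'field', 'forest', 'lost', 'quiet') = 5
TTR = 5/9
Already in lowest terms.

5/9


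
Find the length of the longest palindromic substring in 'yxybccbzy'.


Scanning 'yxybccbzy' for palindromic substrings.
Substring at positions 3-6: 'bccb'.
Check: reverse('bccb') = 'bccb' -> palindrome confirmed.
Neighbouring characters ('y' / 'z') break symmetry, so it cannot extend further.
No longer palindromic substring exists; longest length = 4

4


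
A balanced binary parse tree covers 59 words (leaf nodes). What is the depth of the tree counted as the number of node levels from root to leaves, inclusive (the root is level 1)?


In a balanced binary tree with n leaves the deepest leaf is ceil(log2(n)) edges below the root,
so counting node levels inclusive of root and leaves gives ceil(log2(n)) + 1 levels.
log2(59) = 5.8826
ceil(5.8826) = 6
levels = 6 + 1 = 7

7


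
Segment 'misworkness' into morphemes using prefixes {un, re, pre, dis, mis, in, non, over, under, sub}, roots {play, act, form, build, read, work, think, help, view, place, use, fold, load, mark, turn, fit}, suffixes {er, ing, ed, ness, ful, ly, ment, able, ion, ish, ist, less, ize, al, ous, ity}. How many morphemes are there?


Segmenting 'misworkness' against the inventory:
  'mis' -> prefix (morpheme 1)
  'work' -> root (morpheme 2)
  'ness' -> suffix (morpheme 3)
Total morphemes: 3

3


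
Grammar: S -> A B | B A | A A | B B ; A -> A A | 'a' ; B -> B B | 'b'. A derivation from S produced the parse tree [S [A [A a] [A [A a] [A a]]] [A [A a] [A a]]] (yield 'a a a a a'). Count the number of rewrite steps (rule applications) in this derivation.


Every bracketed nonterminal node [X ...] in the tree is produced by exactly one rule application.
Reading the tree off as a leftmost derivation:
  Step 1: S  =>  A A   (applied S -> A A)
  Step 2: A A  =>  A A A   (applied A -> A A)
  Step 3: A A A  =>  a A A   (applied A -> a)
  Step 4: a A A  =>  a A A A   (applied A -> A A)
  Step 5: a A A A  =>  a a A A   (applied A -> a)
  Step 6: a a A A  =>  a a a A   (applied A -> a)
  Step 7: a a a A  =>  a a a A A   (applied A -> A A)
  Step 8: a a a A A  =>  a a a a A   (applied A -> a)
  Step 9: a a a a A  =>  a a a a a   (applied A -> a)
Final yield: a a a a a
Total rewrite steps: 9

9


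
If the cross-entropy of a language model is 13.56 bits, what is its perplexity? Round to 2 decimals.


Perplexity formula: PP = 2^H
H = 13.56
PP = 2^13.56
Decompose: 2^13.56 = 2^13 * 2^0.56
2^13 = 8192, 2^0.56 ~ 1.4742692
PP ~ 8192 * 1.4742692 = 12077.2132864
Rounded to 2 decimals: 12077.21

12077.21


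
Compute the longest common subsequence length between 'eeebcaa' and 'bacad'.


DP table for LCS of 'eeebcaa' and 'bacad':
       b  a  c  a  d
    0  0  0  0  0  0
  e 0  0  0  0  0  0
  e 0  0  0  0  0  0
  e 0  0  0  0  0  0
  b 0  1  1  1  1  1
  c 0  1  1  2  2  2
  a 0  1  2  2  3  3
  a 0  1  2  2  3  3
LCS: 'bca'
LCS length = 3

3


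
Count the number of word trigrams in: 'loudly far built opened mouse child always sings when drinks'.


Word trigrams from [10] words:
  Trigram 1: (loudly far built)
  Trigram 2: (far built opened)
  Trigram 3: (built opened mouse)
  Trigram 4: (opened mouse child)
  Trigram 5: (mouse child always)
  Trigram 6: (child always sings)
  Trigram 7: (always sings when)
  Trigram 8: (sings when drinks)
Total word trigrams: 10 - 2 = 8

8


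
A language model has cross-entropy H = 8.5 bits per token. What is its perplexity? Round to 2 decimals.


Perplexity formula: PP = 2^H
H = 8.5
PP = 2^8.5
Decompose: 2^8.5 = 2^8 * 2^0.5 = 2^8 * sqrt(2)
2^8 = 256, sqrt(2) ~ 1.4142136
PP ~ 256 * 1.4142136 = 362.0386816
Rounded to 2 decimals: 362.04

362.04


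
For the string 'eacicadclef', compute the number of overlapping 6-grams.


String 'eacicadclef' has length L = 11.
Number of overlapping n-grams = L - n + 1
Substituting: 11 - 6 + 1 = 6

6


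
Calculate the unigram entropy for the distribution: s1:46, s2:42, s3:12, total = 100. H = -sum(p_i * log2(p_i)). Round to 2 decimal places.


Computing entropy H = -sum(p_i * log2(p_i)):
  s1: p = 46/100 = 0.4600, -p*log2(p) = 0.5153
  s2: p = 42/100 = 0.4200, -p*log2(p) = 0.5256
  s3: p = 12/100 = 0.1200, -p*log2(p) = 0.3671
H = sum of terms = 1.4080
Rounded to 2 decimals: 1.41

1.41


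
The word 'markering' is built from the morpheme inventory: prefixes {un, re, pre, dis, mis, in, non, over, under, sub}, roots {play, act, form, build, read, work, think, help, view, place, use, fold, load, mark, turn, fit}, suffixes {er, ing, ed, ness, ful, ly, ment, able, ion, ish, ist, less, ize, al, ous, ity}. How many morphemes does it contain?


Segmenting 'markering' against the inventory:
  'mark' -> root (morpheme 1)
  'er' -> suffix (morpheme 2)
  'ing' -> suffix (morpheme 3)
Total morphemes: 3

3


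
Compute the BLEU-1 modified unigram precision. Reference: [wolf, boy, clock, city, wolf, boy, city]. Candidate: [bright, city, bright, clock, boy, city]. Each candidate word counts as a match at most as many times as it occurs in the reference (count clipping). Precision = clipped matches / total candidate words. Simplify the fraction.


Reference word counts: {'boy': 2, 'city': 2, 'clock': 1, 'wolf': 2}
Checking each candidate word (with clipping):
  'bright' -> not in reference -> no match (matches: 0)
  'city' -> in reference (ref count 2, used 1/2) -> match (matches: 1)
  'bright' -> not in reference -> no match (matches: 1)
  'clock' -> in reference (ref count 1, used 1/1) -> match (matches: 2)
  'boy' -> in reference (ref count 2, used 1/2) -> match (matches: 3)
  'city' -> in reference (ref count 2, used 2/2) -> match (matches: 4)
Clipped matches: 4, Candidate length: 6
Precision = 4/6 = 2/3

2/3


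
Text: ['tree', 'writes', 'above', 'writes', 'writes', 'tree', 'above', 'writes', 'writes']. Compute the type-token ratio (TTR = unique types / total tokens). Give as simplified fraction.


Tokens: 9
Unique types: ('above', 'tree', 'writes') = 3
TTR = 3/9
Simplify: divide both by 3 -> 1/3
TTR = 1/3

1/3


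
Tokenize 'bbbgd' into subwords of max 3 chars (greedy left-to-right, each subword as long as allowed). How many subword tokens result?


'bbbgd' has 5 characters.
Chunking with max size 3:
  Chunk 1: 'bbb' (positions 0-2)
  Chunk 2: 'gd' (positions 3-4)
Total chunks: ceil(5 / 3) = 2

2


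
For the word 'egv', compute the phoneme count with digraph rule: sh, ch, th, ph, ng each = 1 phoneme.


Parsing 'egv' greedily, digraphs first:
  'e' -> vowel phoneme (phonemes so far: 1)
  'g' -> consonant phoneme (phonemes so far: 2)
  'v' -> consonant phoneme (phonemes so far: 3)
Total phonemes: 3

3


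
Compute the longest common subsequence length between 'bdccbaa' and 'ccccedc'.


DP table for LCS of 'bdccbaa' and 'ccccedc':
       c  c  c  c  e  d  c
    0  0  0  0  0  0  0  0
  b 0  0  0  0  0  0  0  0
  d 0  0  0  0  0  0  1  1
  c 0  1  1  1  1  1  1  2
  c 0  1  2  2  2  2  2  2
  b 0  1  2  2  2  2  2  2
  a 0  1  2  2  2  2  2  2
  a 0  1  2  2  2  2  2  2
LCS: 'dc'
LCS length = 2

2


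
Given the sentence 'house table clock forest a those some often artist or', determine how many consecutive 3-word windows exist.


Word trigrams from [10] words:
  Trigram 1: (house table clock)
  Trigram 2: (table clock forest)
  Trigram 3: (clock forest a)
  Trigram 4: (forest a those)
  Trigram 5: (a those some)
  Trigram 6: (those some often)
  Trigram 7: (some often artist)
  Trigram 8: (often artist or)
Total word trigrams: 10 - 2 = 8

8


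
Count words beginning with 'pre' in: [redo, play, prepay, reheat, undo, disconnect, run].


Checking each word for prefix 'pre':
  'redo' -> no (count: 0)
  'play' -> no (count: 0)
  'prepay' -> YES, starts with 'pre' (count: 1)
  'reheat' -> no (count: 1)
  'undo' -> no (count: 1)
  'disconnect' -> no (count: 1)
  'run' -> no (count: 1)
Total with prefix 'pre': 1

1


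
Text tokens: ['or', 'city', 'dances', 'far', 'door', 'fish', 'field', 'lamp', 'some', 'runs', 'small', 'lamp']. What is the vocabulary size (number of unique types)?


Listing all tokens and tracking unique types:
  Token 1: 'or' -> NEW (unique so far: 1)
  Token 2: 'city' -> NEW (unique so far: 2)
  Token 3: 'dances' -> NEW (unique so far: 3)
  Token 4: 'far' -> NEW (unique so far: 4)
  Token 5: 'door' -> NEW (unique so far: 5)
  Token 6: 'fish' -> NEW (unique so far: 6)
  Token 7: 'field' -> NEW (unique so far: 7)
  Token 8: 'lamp' -> NEW (unique so far: 8)
  Token 9: 'some' -> NEW (unique so far: 9)
  Token 10: 'runs' -> NEW (unique so far: 10)
  Token 11: 'small' -> NEW (unique so far: 11)
  Token 12: 'lamp' -> duplicate (unique so far: 11)
Unique types: ('city', 'dances', 'door', 'far', 'field', 'fish', 'lamp', 'or', 'runs', 'small', 'some')
Vocabulary size: 11

11


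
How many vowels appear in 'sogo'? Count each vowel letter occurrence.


Scanning each character of 'sogo':
  Position 1: 's' -> consonant (running count: 0)
  Position 2: 'o' -> vowel (running count: 1)
  Position 3: 'g' -> consonant (running count: 1)
  Position 4: 'o' -> vowel (running count: 2)
Total vowels: 2

2


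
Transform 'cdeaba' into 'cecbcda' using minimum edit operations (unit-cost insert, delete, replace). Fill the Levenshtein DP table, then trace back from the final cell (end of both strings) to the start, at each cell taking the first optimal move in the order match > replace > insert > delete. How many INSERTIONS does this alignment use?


Edit distance = 4. Backtracking from cell (6, 7) with preference match > replace > insert > delete,
then listing the resulting alignment 'cdeaba' -> 'cecbcda' left to right:
  Step 1: keep 'c'
  Step 2: delete 'd'
  Step 3: keep 'e'
  Step 4: replace a->c
  Step 5: keep 'b'
  Step 6: insert 'c' [insertion #1]
  Step 7: insert 'd' [insertion #2]
  Step 8: keep 'a'
Total insertions: 2

2


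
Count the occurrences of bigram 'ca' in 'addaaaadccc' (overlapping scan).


Scanning 'addaaaadccc' for bigram 'ca':
  Position 0: 'ad' -> no
  Position 1: 'dd' -> no
  Position 2: 'da' -> no
  Position 3: 'aa' -> no
  Position 4: 'aa' -> no
  Position 5: 'aa' -> no
  Position 6: 'ad' -> no
  Position 7: 'dc' -> no
  Position 8: 'cc' -> no
  Position 9: 'cc' -> no
Total matches: 0

0


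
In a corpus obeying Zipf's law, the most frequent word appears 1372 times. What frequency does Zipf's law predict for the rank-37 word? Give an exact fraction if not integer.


Zipf's law: freq(rank) = f1 / rank
f1 = 1372, rank = 37
freq = 1372 / 37
GCD(1372, 37) = 1
Simplified: 1372/37

1372/37


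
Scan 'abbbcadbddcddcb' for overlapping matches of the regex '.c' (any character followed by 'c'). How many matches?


Pattern: .c means any character followed by 'c'.
Scanning 'abbbcadbddcddcb' position-by-position:
  Pos 0: window 'ab' -> no
  Pos 1: window 'bb' -> no
  Pos 2: window 'bb' -> no
  Pos 3: window 'bc' -> MATCH
  Pos 4: window 'ca' -> no
  Pos 5: window 'ad' -> no
  Pos 6: window 'db' -> no
  Pos 7: window 'bd' -> no
  Pos 8: window 'dd' -> no
  Pos 9: window 'dc' -> MATCH
  Pos 10: window 'cd' -> no
  Pos 11: window 'dd' -> no
  Pos 12: window 'dc' -> MATCH
  Pos 13: window 'cb' -> no
  Pos 14: window 'b' -> no
Total matches: 3

3


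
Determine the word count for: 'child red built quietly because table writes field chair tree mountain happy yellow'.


Counting words by splitting on spaces:
  Word 1: 'child'
  Word 2: 'red'
  Word 3: 'built'
  Word 4: 'quietly'
  Word 5: 'because'
  Word 6: 'table'
  Word 7: 'writes'
  Word 8: 'field'
  Word 9: 'chair'
  Word 10: 'tree'
  Word 11: 'mountain'
  Word 12: 'happy'
  Word 13: 'yellow'
Total words: 13

13


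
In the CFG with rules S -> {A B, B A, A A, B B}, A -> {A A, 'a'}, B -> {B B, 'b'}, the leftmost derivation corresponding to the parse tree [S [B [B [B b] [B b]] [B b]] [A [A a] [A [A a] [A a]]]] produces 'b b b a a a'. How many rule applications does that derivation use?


Every bracketed nonterminal node [X ...] in the tree is produced by exactly one rule application.
Reading the tree off as a leftmost derivation:
  Step 1: S  =>  B A   (applied S -> B A)
  Step 2: B A  =>  B B A   (applied B -> B B)
  Step 3: B B A  =>  B B B A   (applied B -> B B)
  Step 4: B B B A  =>  b B B A   (applied B -> b)
  Step 5: b B B A  =>  b b B A   (applied B -> b)
  Step 6: b b B A  =>  b b b A   (applied B -> b)
  Step 7: b b b A  =>  b b b A A   (applied A -> A A)
  Step 8: b b b A A  =>  b b b a A   (applied A -> a)
  Step 9: b b b a A  =>  b b b a A A   (applied A -> A A)
  Step 10: b b b a A A  =>  b b b a a A   (applied A -> a)
  Step 11: b b b a a A  =>  b b b a a a   (applied A -> a)
Final yield: b b b a a a
Total rewrite steps: 11

11


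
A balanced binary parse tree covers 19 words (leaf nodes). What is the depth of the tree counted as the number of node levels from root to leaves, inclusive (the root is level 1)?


In a balanced binary tree with n leaves the deepest leaf is ceil(log2(n)) edges below the root,
so counting node levels inclusive of root and leaves gives ceil(log2(n)) + 1 levels.
log2(19) = 4.2479
ceil(4.2479) = 5
levels = 5 + 1 = 6

6


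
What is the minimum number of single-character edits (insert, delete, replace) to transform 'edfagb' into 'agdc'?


Building DP table for s1='edfagb' (len 6) and s2='agdc' (len 4):
       a  g  d  c
    0  1  2  3  4
  e 1  1  2  3  4
  d 2  2  2  2  3
  f 3  3  3  3  3
  a 4  3  4  4  4
  g 5  4  3  4  5
  b 6  5  4  4  5
Edit distance = dp[6][4] = 5

5


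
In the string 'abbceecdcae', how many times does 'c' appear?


Scanning 'abbceecdcae' for 'c':
  Position 3: 'c' -> MATCH (count: 1)
  Position 6: 'c' -> MATCH (count: 2)
  Position 8: 'c' -> MATCH (count: 3)
Total occurrences of 'c': 3

3


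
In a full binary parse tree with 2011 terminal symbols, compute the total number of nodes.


Leaf nodes (terminals): 2011
Internal nodes = n - 1 = 2011 - 1 = 2010
Total = leaves + internal = 2011 + 2010 = 4021

4021


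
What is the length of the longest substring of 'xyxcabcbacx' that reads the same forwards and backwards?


Scanning 'xyxcabcbacx' for palindromic substrings.
Substring at positions 2-10: 'xcabcbacx'.
Check: reverse('xcabcbacx') = 'xcabcbacx' -> palindrome confirmed.
Neighbouring characters ('y' / '-') break symmetry, so it cannot extend further.
No longer palindromic substring exists; longest length = 9

9


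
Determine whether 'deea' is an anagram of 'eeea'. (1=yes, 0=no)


Sort characters of 'deea': 'adee'
Sort characters of 'eeea': 'aeee'
Sorted forms differ -> they are NOT anagrams
Result: 0

0


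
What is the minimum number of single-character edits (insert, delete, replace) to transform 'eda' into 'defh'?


Building DP table for s1='eda' (len 3) and s2='defh' (len 4):
       d  e  f  h
    0  1  2  3  4
  e 1  1  1  2  3
  d 2  1  2  2  3
  a 3  2  2  3  3
Edit distance = dp[3][4] = 3

3


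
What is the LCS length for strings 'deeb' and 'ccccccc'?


DP table for LCS of 'deeb' and 'ccccccc':
       c  c  c  c  c  c  c
    0  0  0  0  0  0  0  0
  d 0  0  0  0  0  0  0  0
  e 0  0  0  0  0  0  0  0
  e 0  0  0  0  0  0  0  0
  b 0  0  0  0  0  0  0  0
LCS length = 0

0


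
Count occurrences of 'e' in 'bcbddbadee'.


Scanning 'bcbddbadee' for 'e':
  Position 8: 'e' -> MATCH (count: 1)
  Position 9: 'e' -> MATCH (count: 2)
Total occurrences of 'e': 2

2


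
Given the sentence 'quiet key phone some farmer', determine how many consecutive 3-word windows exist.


Word trigrams from [5] words:
  Trigram 1: (quiet key phone)
  Trigram 2: (key phone some)
  Trigram 3: (phone some farmer)
Total word trigrams: 5 - 2 = 3

3


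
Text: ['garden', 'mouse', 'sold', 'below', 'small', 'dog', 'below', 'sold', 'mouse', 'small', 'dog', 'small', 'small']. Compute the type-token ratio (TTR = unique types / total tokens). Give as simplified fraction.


Tokens: 13
Unique types: ('below', 'dog', 'garden', 'mouse', 'small', 'sold') = 6
TTR = 6/13
Already in lowest terms.

6/13


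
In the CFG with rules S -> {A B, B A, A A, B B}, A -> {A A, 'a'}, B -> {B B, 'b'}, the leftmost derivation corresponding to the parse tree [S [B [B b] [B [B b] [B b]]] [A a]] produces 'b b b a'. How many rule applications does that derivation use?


Every bracketed nonterminal node [X ...] in the tree is produced by exactly one rule application.
Reading the tree off as a leftmost derivation:
  Step 1: S  =>  B A   (applied S -> B A)
  Step 2: B A  =>  B B A   (applied B -> B B)
  Step 3: B B A  =>  b B A   (applied B -> b)
  Step 4: b B A  =>  b B B A   (applied B -> B B)
  Step 5: b B B A  =>  b b B A   (applied B -> b)
  Step 6: b b B A  =>  b b b A   (applied B -> b)
  Step 7: b b b A  =>  b b b a   (applied A -> a)
Final yield: b b b a
Total rewrite steps: 7

7


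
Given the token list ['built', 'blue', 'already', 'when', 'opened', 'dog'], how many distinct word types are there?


Listing all tokens and tracking unique types:
  Token 1: 'built' -> NEW (unique so far: 1)
  Token 2: 'blue' -> NEW (unique so far: 2)
  Token 3: 'already' -> NEW (unique so far: 3)
  Token 4: 'when' -> NEW (unique so far: 4)
  Token 5: 'opened' -> NEW (unique so far: 5)
  Token 6: 'dog' -> NEW (unique so far: 6)
Unique types: ('already', 'blue', 'built', 'dog', 'opened', 'when')
Vocabulary size: 6

6


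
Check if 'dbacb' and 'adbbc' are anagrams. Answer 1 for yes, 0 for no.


Sort characters of 'dbacb': 'abbcd'
Sort characters of 'adbbc': 'abbcd'
Sorted forms match -> they ARE anagrams
Result: 1

1


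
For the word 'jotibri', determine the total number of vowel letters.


Scanning each character of 'jotibri':
  Position 1: 'j' -> consonant (running count: 0)
  Position 2: 'o' -> vowel (running count: 1)
  Position 3: 't' -> consonant (running count: 1)
  Position 4: 'i' -> vowel (running count: 2)
  Position 5: 'b' -> consonant (running count: 2)
  Position 6: 'r' -> consonant (running count: 2)
  Position 7: 'i' -> vowel (running count: 3)
Total vowels: 3

3


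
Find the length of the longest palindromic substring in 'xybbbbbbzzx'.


Scanning 'xybbbbbbzzx' for palindromic substrings.
Substring at positions 2-7: 'bbbbbb'.
Check: reverse('bbbbbb') = 'bbbbbb' -> palindrome confirmed.
Neighbouring characters ('y' / 'z') break symmetry, so it cannot extend further.
No longer palindromic substring exists; longest length = 6

6


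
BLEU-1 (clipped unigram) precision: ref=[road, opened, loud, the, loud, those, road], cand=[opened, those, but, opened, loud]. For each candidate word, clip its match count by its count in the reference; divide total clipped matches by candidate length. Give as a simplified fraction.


Reference word counts: {'loud': 2, 'opened': 1, 'road': 2, 'the': 1, 'those': 1}
Checking each candidate word (with clipping):
  'opened' -> in reference (ref count 1, used 1/1) -> match (matches: 1)
  'those' -> in reference (ref count 1, used 1/1) -> match (matches: 2)
  'but' -> not in reference -> no match (matches: 2)
  'opened' -> ref count 1 already used up (1/1) -> clipped, no match (matches: 2)
  'loud' -> in reference (ref count 2, used 1/2) -> match (matches: 3)
Clipped matches: 3, Candidate length: 5
Precision = 3/5

3/5


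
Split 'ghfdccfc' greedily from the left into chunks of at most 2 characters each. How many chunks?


'ghfdccfc' has 8 characters.
Chunking with max size 2:
  Chunk 1: 'gh' (positions 0-1)
  Chunk 2: 'fd' (positions 2-3)
  Chunk 3: 'cc' (positions 4-5)
  Chunk 4: 'fc' (positions 6-7)
Total chunks: ceil(8 / 2) = 4

4


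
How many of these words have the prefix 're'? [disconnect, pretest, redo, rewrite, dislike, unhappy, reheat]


Checking each word for prefix 're':
  'disconnect' -> no (count: 0)
  'pretest' -> no (count: 0)
  'redo' -> YES, starts with 're' (count: 1)
  'rewrite' -> YES, starts with 're' (count: 2)
  'dislike' -> no (count: 2)
  'unhappy' -> no (count: 2)
  'reheat' -> YES, starts with 're' (count: 3)
Total with prefix 're': 3

3


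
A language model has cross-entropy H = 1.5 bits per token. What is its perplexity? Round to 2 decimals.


Perplexity formula: PP = 2^H
H = 1.5
PP = 2^1.5
Decompose: 2^1.5 = 2^1 * 2^0.5 = 2^1 * sqrt(2)
2^1 = 2, sqrt(2) ~ 1.4142136
PP ~ 2 * 1.4142136 = 2.8284272
Rounded to 2 decimals: 2.83

2.83


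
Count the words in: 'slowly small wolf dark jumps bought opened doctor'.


Counting words by splitting on spaces:
  Word 1: 'slowly'
  Word 2: 'small'
  Word 3: 'wolf'
  Word 4: 'dark'
  Word 5: 'jumps'
  Word 6: 'bought'
  Word 7: 'opened'
  Word 8: 'doctor'
Total words: 8

8


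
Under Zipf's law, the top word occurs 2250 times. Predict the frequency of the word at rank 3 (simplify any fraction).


Zipf's law: freq(rank) = f1 / rank
f1 = 2250, rank = 3
freq = 2250 / 3
= 750

750
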